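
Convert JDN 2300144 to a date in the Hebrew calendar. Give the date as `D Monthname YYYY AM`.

The Gregorian equivalent of JDN 2300144 is 24 June 1585.
In the Hebrew calendar that day is 27 Sivan 5345 AM.

27 Sivan 5345 AM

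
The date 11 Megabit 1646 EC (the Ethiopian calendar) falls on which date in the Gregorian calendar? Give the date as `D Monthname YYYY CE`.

17 March 1654 CE

Julian Day Number of the source date = 2325247.
Converting JDN 2325247 to the Gregorian calendar gives 17 March 1654 CE.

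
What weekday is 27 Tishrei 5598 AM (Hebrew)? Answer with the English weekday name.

In the Gregorian calendar this is 26 October 1837 (JDN 2392309).
2392309 ≡ 3 (mod 7); counting from Monday = 0 gives Thursday.

Thursday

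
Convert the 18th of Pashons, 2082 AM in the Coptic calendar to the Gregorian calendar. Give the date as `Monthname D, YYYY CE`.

May 29, 2366 CE

Julian Day Number of the source date = 2585372.
Converting JDN 2585372 to the Gregorian calendar gives 29 May 2366 CE.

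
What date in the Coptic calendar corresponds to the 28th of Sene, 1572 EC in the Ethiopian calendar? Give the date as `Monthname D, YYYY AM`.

Paoni 28, 1296 AM

Julian Day Number of the source date = 2298326.
Converting JDN 2298326 to the Coptic calendar gives 28 Paoni 1296 AM.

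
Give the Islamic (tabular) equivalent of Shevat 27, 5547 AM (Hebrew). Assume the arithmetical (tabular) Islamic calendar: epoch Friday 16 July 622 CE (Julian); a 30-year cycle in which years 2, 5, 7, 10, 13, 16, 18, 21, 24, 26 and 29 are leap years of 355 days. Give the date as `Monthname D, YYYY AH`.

Both dates share Julian Day Number 2373794; in the tabular Islamic calendar that is 26 Rabi' al-Thani 1201 AH.

Rabi' al-Thani 26, 1201 AH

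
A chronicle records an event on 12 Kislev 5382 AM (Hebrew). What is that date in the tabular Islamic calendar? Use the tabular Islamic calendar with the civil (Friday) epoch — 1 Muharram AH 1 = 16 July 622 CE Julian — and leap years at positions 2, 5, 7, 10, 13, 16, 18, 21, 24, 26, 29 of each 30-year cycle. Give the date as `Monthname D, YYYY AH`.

Muharram 10, 1031 AH

Julian Day Number of the source date = 2313447.
Converting JDN 2313447 to the tabular Islamic calendar gives 10 Muharram 1031 AH.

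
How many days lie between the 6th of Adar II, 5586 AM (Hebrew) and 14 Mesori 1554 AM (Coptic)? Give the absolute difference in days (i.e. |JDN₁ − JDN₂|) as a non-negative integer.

4540

JDN of the first date = 2388066.
JDN of the second date = 2392606.
|2392606 − 2388066| = 4540.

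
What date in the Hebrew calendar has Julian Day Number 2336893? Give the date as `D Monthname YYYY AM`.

9 Shevat 5446 AM

JDN 2336893 is 3 February 1686 in the Gregorian calendar.
In the Hebrew calendar that day is 9 Shevat 5446 AM.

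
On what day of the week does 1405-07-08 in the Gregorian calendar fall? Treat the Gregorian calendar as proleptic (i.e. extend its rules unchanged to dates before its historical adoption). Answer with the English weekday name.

Since JDN mod 7 = 0 (0 = Monday), the day is Monday.

Monday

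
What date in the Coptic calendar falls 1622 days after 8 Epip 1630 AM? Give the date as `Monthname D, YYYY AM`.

Koiak 14, 1635 AM

The starting date is JDN 2420329; 2420329 + 1622 = 2421951.
JDN 2421951 corresponds to Koiak 14, 1635 AM.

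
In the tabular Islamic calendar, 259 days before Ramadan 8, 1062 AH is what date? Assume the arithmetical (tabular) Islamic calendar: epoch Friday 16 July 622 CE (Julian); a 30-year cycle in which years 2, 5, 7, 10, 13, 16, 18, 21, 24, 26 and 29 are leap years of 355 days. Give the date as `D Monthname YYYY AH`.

14 Dhu al-Hijjah 1061 AH

Counting 259 days back from JDN 2324666 reaches JDN 2324407, which is 14 Dhu al-Hijjah 1061 AH.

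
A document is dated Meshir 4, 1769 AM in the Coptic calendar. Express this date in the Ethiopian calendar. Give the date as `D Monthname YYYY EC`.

4 Yekatit 2045 EC

The source date corresponds to 11 February 2053 in the Gregorian calendar (JDN 2470945).
That day falls on 4 Yekatit 2045 EC in the Ethiopian calendar.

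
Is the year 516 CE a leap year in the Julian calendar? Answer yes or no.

516 mod 4 = 0, so it is a leap year in the Julian calendar.

yes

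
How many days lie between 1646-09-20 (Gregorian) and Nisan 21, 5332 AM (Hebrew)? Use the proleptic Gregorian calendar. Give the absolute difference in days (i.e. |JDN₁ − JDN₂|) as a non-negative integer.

First date → JDN 2322512; second date → JDN 2295325.
The interval is |2322512 − 2295325| = 27187 days.

27187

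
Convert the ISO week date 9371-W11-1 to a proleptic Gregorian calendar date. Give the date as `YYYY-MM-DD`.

9371-03-11

ISO week 1 of 9371 is the week containing the first Thursday of 9371.
Week 11, day 1 (Monday) lands on 9371-03-11.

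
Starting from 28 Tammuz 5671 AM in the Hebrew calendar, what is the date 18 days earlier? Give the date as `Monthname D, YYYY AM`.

The starting date is JDN 2419242; 2419242 − 18 = 2419224.
JDN 2419224 corresponds to Tammuz 10, 5671 AM.

Tammuz 10, 5671 AM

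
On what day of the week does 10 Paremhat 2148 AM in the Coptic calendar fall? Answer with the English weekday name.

This is JDN 2609411 (22 March 2432 Gregorian).
Since JDN mod 7 = 0 (0 = Monday), the day is Monday.

Monday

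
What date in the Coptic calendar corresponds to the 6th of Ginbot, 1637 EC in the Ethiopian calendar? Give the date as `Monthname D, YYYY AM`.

Pashons 6, 1361 AM

The source date corresponds to 11 May 1645 in the Gregorian calendar (JDN 2322015).
That day falls on 6 Pashons 1361 AM in the Coptic calendar.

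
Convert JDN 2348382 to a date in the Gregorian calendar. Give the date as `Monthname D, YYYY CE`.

July 20, 1717 CE

Counting from JDN 2299161 = 15 Oct 1582 gives an offset of 49221 days.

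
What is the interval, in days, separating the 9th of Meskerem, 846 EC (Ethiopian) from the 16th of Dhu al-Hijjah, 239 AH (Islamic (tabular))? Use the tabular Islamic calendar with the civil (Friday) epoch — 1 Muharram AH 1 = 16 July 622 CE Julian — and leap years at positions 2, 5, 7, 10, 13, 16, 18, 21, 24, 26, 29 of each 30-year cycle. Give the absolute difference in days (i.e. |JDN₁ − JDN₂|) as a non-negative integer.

JDN of the first date = 2032865.
JDN of the second date = 2033119.
|2033119 − 2032865| = 254.

254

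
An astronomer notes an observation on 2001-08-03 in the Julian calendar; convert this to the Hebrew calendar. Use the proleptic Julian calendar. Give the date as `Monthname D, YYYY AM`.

Julian Day Number of the source date = 2452138.
Converting JDN 2452138 to the Hebrew calendar gives 27 Av 5761 AM.

Av 27, 5761 AM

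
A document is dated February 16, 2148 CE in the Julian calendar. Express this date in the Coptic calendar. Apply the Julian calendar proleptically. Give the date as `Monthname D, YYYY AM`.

Both dates share Julian Day Number 2505661; in the Coptic calendar that is 21 Meshir 1864 AM.

Meshir 21, 1864 AM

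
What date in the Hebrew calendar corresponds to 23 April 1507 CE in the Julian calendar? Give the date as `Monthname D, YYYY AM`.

Julian Day Number of the source date = 2271602.
Converting JDN 2271602 to the Hebrew calendar gives 11 Iyar 5267 AM.

Iyar 11, 5267 AM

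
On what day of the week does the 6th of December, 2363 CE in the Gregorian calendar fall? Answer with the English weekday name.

Friday

2584467 ≡ 4 (mod 7); counting from Monday = 0 gives Friday.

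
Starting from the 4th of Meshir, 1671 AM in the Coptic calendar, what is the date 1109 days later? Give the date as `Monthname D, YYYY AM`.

Meshir 17, 1674 AM

JDN of the 4th of Meshir, 1671 AM = 2435150.
2435150 + 1109 = 2436259.
JDN 2436259 in the Coptic calendar is Meshir 17, 1674 AM.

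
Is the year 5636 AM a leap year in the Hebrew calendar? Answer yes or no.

Hebrew year 5636 is year 12 of its 19-year Metonic cycle; leap years are at positions 3, 6, 8, 11, 14, 17, 19, so it is a common year (12 months).

no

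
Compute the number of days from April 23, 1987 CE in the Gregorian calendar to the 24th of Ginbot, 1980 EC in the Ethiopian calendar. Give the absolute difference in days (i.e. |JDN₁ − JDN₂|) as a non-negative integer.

JDN of the first date = 2446909.
JDN of the second date = 2447314.
|2447314 − 2446909| = 405.

405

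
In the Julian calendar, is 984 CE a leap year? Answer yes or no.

yes

984 mod 4 = 0, so it is a leap year in the Julian calendar.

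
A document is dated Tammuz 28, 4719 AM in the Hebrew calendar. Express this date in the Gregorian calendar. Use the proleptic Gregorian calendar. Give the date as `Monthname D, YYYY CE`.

July 12, 959 CE

Julian Day Number of the source date = 2071520.
Converting JDN 2071520 to the Gregorian calendar gives 12 July 959 CE.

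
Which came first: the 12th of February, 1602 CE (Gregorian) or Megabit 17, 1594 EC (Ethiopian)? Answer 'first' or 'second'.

first

First date → JDN 2306221; second date → JDN 2306260.
JDN 2306221 < JDN 2306260, so the first date is earlier.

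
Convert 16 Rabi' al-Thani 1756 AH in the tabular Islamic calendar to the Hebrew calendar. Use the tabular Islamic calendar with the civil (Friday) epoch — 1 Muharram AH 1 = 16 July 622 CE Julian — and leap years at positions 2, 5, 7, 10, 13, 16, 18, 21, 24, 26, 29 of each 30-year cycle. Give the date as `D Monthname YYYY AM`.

16 Av 6085 AM

The source date corresponds to 28 July 2325 in the Gregorian calendar (JDN 2570457).
That day falls on 16 Av 6085 AM in the Hebrew calendar.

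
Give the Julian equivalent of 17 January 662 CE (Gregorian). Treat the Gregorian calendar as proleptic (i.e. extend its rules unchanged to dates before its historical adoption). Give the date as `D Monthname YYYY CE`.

14 January 662 CE

For dates in this range the Gregorian date is 3 days ahead of the Julian.
17 January 662 Gregorian − 3 days → 14 January 662 Julian.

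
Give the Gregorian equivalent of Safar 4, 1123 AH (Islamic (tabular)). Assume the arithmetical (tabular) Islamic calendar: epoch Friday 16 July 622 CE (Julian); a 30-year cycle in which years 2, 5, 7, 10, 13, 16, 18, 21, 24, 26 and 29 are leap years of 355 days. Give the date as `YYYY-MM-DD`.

1711-03-24

Julian Day Number of the source date = 2346072.
Converting JDN 2346072 to the Gregorian calendar gives 24 March 1711 CE.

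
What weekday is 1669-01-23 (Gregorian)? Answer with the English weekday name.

Wednesday

2330673 ≡ 2 (mod 7); counting from Monday = 0 gives Wednesday.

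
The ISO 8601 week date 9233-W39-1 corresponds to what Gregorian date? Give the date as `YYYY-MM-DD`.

9233-09-26

ISO week 1 of 9233 is the week containing the first Thursday of 9233.
Week 39, day 1 (Monday) lands on 9233-09-26.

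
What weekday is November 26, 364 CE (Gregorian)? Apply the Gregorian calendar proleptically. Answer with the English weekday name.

1854338 ≡ 3 (mod 7); counting from Monday = 0 gives Thursday.

Thursday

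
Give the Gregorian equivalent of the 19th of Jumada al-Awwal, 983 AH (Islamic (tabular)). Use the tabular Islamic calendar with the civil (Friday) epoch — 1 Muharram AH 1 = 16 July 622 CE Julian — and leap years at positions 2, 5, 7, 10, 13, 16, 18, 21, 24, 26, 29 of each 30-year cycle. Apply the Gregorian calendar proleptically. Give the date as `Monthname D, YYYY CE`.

September 5, 1575 CE

Julian Day Number of the source date = 2296564.
Converting JDN 2296564 to the Gregorian calendar gives 5 September 1575 CE.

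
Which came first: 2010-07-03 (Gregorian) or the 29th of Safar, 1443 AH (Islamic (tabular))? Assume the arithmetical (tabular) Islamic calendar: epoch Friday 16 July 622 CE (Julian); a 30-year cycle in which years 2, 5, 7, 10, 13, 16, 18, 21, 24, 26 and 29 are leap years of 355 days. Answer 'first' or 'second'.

first

Converting both to JDN: 2455381 vs 2459495; the smaller is the first.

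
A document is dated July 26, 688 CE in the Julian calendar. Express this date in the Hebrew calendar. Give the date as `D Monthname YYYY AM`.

Julian Day Number of the source date = 1972557.
Converting JDN 1972557 to the Hebrew calendar gives 23 Av 4448 AM.

23 Av 4448 AM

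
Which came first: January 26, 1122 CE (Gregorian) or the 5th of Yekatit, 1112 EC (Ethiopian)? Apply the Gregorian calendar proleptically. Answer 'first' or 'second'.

second

Converting both to JDN: 2130887 vs 2130168; the smaller is the second.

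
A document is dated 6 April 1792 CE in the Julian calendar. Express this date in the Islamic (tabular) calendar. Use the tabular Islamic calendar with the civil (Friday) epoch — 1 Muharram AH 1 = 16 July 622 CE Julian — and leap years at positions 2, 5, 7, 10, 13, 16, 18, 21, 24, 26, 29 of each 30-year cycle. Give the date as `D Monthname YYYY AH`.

Both dates share Julian Day Number 2375682; in the tabular Islamic calendar that is 24 Sha'ban 1206 AH.

24 Sha'ban 1206 AH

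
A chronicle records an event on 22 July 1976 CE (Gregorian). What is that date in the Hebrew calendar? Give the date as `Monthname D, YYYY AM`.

Both dates share Julian Day Number 2442982; in the Hebrew calendar that is 24 Tammuz 5736 AM.

Tammuz 24, 5736 AM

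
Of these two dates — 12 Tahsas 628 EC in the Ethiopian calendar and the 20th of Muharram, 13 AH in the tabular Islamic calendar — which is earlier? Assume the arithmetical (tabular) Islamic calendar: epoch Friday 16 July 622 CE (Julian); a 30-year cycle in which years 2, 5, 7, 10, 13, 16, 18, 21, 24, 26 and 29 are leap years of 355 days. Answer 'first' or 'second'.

Converting both to JDN: 1953334 vs 1952711; the smaller is the second.

second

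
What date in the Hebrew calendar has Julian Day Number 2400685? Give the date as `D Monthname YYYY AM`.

15 Tishrei 5621 AM

JDN 2400685 is 1 October 1860 in the Gregorian calendar.
In the Hebrew calendar that day is 15 Tishrei 5621 AM.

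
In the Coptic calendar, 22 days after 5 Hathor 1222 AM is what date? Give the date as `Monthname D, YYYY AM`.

Hathor 27, 1222 AM

The starting date is JDN 2271064; 2271064 + 22 = 2271086.
JDN 2271086 corresponds to Hathor 27, 1222 AM.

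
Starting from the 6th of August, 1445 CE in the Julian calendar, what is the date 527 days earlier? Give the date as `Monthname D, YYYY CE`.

The starting date is JDN 2249062; 2249062 − 527 = 2248535.
JDN 2248535 corresponds to February 26, 1444 CE.

February 26, 1444 CE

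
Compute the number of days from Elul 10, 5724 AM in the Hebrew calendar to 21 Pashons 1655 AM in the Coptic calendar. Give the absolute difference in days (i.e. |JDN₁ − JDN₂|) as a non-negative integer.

9213

JDN of the first date = 2438626.
JDN of the second date = 2429413.
|2429413 − 2438626| = 9213.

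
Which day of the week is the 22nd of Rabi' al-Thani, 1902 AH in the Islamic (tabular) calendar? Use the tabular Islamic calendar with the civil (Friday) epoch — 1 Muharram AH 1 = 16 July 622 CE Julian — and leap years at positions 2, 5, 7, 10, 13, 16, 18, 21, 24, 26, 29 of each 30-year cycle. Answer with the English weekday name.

Tuesday

In the Gregorian calendar this is 29 March 2467 (JDN 2622201).
Since JDN mod 7 = 1 (0 = Monday), the day is Tuesday.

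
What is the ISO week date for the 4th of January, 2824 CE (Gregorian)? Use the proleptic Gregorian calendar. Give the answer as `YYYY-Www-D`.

2824-W01-4

The weekday is Thursday (ISO weekday 4).
That Thursday belongs to ISO week 1 of ISO year 2824.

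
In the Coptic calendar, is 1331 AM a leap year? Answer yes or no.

1331 mod 4 = 3; in the Coptic calendar a year is leap when year mod 4 = 3, so it is a leap year.

yes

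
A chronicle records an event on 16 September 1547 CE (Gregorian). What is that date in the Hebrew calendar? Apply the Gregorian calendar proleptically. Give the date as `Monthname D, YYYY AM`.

Both dates share Julian Day Number 2286348; in the Hebrew calendar that is 21 Elul 5307 AM.

Elul 21, 5307 AM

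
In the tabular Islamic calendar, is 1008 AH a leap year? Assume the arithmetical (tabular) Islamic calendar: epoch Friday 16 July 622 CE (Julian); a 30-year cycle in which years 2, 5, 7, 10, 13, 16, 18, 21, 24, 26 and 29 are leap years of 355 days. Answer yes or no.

yes

Year 1008 AH is year 18 of its 30-year cycle; leap positions are 2, 5, 7, 10, 13, 16, 18, 21, 24, 26, 29, so it is a leap year (355 days).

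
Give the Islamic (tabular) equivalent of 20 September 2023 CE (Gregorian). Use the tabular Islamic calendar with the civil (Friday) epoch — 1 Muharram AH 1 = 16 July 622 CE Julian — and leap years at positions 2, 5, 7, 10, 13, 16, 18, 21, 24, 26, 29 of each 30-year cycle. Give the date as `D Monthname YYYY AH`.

Julian Day Number of the source date = 2460208.
Converting JDN 2460208 to the tabular Islamic calendar gives 5 Rabi' al-Awwal 1445 AH.

5 Rabi' al-Awwal 1445 AH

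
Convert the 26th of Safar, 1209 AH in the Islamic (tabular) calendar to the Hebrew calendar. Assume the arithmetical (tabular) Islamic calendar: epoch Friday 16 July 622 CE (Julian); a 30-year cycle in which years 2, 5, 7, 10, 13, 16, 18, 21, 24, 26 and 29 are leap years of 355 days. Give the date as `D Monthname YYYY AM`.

Julian Day Number of the source date = 2376570.
Converting JDN 2376570 to the Hebrew calendar gives 27 Elul 5554 AM.

27 Elul 5554 AM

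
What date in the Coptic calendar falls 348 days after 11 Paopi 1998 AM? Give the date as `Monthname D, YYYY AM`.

Thout 24, 1999 AM

Counting 348 days forward from JDN 2554474 reaches JDN 2554822, which is Thout 24, 1999 AM.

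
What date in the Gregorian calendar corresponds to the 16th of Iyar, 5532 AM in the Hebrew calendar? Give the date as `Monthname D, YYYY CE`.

May 19, 1772 CE

Julian Day Number of the source date = 2368409.
Converting JDN 2368409 to the Gregorian calendar gives 19 May 1772 CE.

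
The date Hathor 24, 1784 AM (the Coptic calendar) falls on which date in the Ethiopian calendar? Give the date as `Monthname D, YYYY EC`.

Julian Day Number of the source date = 2476354.
Converting JDN 2476354 to the Ethiopian calendar gives 24 Hidar 2060 EC.

Hidar 24, 2060 EC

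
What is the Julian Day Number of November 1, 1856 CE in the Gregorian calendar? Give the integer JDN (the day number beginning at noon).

JDN 2299161 is 15 October 1582 CE (Gregorian); the target day is +100094 days from there, so JDN = 2399255.

2399255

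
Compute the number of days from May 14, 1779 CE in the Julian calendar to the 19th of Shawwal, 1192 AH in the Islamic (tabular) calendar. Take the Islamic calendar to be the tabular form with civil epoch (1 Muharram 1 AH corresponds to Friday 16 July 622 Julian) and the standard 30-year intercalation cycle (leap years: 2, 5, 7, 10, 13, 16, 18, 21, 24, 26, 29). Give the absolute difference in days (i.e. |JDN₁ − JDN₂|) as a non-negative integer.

JDN of the first date = 2370971.
JDN of the second date = 2370775.
|2370775 − 2370971| = 196.

196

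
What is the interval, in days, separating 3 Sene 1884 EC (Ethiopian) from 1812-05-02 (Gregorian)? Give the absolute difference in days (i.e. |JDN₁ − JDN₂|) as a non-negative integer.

JDN of the first date = 2412259.
JDN of the second date = 2383001.
|2383001 − 2412259| = 29258.

29258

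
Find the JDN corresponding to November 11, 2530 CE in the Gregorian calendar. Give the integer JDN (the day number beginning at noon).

2645438

JDN 2451545 is 1 January 2000 CE (Gregorian); the target day is +193893 days from there, so JDN = 2645438.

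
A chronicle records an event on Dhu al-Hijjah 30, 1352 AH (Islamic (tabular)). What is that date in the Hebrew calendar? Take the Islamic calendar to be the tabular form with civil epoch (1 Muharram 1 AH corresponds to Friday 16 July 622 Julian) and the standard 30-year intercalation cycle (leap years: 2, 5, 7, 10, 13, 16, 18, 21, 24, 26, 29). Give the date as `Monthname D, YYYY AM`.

The source date corresponds to 15 April 1934 in the Gregorian calendar (JDN 2427543).
That day falls on 30 Nisan 5694 AM in the Hebrew calendar.

Nisan 30, 5694 AM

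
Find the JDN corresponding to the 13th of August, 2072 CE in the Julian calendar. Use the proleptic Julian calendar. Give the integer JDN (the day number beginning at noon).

In the Gregorian calendar the same day is 26 August 2072.
JDN 2299161 is 15 October 1582 CE (Gregorian); the target day is +178920 days from there, so JDN = 2478081.

2478081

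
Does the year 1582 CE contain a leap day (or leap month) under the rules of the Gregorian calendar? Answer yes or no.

no

1582 is not divisible by 4, so it is a common year.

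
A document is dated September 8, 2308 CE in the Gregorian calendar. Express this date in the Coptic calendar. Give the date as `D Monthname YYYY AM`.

30 Mesori 2024 AM

Julian Day Number of the source date = 2564290.
Converting JDN 2564290 to the Coptic calendar gives 30 Mesori 2024 AM.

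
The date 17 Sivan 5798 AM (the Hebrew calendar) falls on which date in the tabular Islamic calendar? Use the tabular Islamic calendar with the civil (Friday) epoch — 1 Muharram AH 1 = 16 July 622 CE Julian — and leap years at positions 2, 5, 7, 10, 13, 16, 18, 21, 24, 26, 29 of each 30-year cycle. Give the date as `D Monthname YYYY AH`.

17 Jumada al-Awwal 1460 AH

Julian Day Number of the source date = 2465595.
Converting JDN 2465595 to the tabular Islamic calendar gives 17 Jumada al-Awwal 1460 AH.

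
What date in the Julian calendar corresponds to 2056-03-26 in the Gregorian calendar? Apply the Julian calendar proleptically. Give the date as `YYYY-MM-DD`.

2056-03-13

At this point the Julian calendar is 13 days behind the Gregorian.
26 March 2056 Gregorian − 13 days → 13 March 2056 Julian.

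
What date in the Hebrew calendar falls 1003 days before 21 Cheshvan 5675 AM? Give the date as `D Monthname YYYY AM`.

JDN of 21 Cheshvan 5675 AM = 2420447.
2420447 − 1003 = 2419444.
JDN 2419444 in the Hebrew calendar is 23 Shevat 5672 AM.

23 Shevat 5672 AM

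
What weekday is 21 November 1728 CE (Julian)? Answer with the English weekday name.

This is JDN 2352535 (2 December 1728 Gregorian).
Since JDN mod 7 = 3 (0 = Monday), the day is Thursday.

Thursday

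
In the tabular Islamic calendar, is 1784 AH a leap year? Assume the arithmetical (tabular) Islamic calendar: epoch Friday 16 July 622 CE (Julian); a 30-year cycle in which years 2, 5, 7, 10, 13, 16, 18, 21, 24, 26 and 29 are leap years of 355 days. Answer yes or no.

no

Year 1784 AH is year 14 of its 30-year cycle; leap positions are 2, 5, 7, 10, 13, 16, 18, 21, 24, 26, 29, so it is a common year (354 days).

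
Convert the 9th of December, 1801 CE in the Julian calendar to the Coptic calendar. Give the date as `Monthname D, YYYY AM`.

Koiak 13, 1518 AM

The source date corresponds to 21 December 1801 in the Gregorian calendar (JDN 2379216).
That day falls on 13 Koiak 1518 AM in the Coptic calendar.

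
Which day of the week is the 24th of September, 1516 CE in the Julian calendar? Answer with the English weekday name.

In the proleptic Gregorian calendar this is 4 October 1516 (JDN 2275044).
JDN 2275044 mod 7 = 2, and JDN 0 was a Monday, so this is a Wednesday.

Wednesday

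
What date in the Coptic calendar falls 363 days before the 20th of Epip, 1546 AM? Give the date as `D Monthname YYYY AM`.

22 Epip 1545 AM

Counting 363 days back from JDN 2389660 reaches JDN 2389297, which is 22 Epip 1545 AM.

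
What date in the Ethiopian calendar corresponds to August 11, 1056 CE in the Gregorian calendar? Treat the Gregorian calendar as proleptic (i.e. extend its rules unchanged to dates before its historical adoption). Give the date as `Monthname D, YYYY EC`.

Julian Day Number of the source date = 2106979.
Converting JDN 2106979 to the Ethiopian calendar gives 12 Nehase 1048 EC.

Nehase 12, 1048 EC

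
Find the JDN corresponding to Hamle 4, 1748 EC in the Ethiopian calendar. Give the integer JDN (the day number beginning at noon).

Equivalently 9 July 1756 (Gregorian).
JDN 2451545 is 1 January 2000 CE (Gregorian); the target day is −88929 days from there, so JDN = 2362616.

2362616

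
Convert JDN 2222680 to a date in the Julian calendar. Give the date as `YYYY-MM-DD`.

1373-05-14

The proleptic Gregorian equivalent of JDN 2222680 is 22 May 1373.
In the Julian calendar that day is 1373-05-14.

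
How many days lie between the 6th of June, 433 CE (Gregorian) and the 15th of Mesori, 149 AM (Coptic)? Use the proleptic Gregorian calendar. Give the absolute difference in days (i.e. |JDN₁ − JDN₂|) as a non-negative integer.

64

JDN of the first date = 1879367.
JDN of the second date = 1879431.
|1879431 − 1879367| = 64.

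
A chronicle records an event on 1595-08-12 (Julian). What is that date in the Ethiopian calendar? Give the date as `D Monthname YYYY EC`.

Julian Day Number of the source date = 2303855.
Converting JDN 2303855 to the Ethiopian calendar gives 19 Nehase 1587 EC.

19 Nehase 1587 EC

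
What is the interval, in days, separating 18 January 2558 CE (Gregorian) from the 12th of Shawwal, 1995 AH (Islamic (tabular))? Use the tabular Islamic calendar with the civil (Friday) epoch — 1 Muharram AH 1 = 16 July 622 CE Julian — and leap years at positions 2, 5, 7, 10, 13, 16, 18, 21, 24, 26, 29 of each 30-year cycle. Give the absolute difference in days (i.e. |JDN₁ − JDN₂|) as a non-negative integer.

First date → JDN 2655368; second date → JDN 2655324.
The interval is |2655368 − 2655324| = 44 days.

44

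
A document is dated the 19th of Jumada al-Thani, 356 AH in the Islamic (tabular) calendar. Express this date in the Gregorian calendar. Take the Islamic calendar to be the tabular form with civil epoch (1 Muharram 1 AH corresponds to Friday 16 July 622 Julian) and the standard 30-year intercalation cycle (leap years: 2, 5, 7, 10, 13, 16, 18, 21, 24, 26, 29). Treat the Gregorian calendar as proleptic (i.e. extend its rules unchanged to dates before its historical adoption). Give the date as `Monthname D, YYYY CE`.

Both dates share Julian Day Number 2074406; in the Gregorian calendar that is 6 June 967 CE.

June 6, 967 CE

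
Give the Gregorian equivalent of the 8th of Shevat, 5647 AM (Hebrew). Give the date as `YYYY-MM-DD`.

Both dates share Julian Day Number 2410305; in the Gregorian calendar that is 2 February 1887 CE.

1887-02-02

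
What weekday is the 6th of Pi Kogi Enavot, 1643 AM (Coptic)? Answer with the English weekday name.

Sunday

Equivalently 11 September 1927 Gregorian, JDN 2425135.
2425135 ≡ 6 (mod 7); counting from Monday = 0 gives Sunday.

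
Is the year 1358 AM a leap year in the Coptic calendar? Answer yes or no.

1358 mod 4 = 2; in the Coptic calendar a year is leap when year mod 4 = 3, so it is a common year.

no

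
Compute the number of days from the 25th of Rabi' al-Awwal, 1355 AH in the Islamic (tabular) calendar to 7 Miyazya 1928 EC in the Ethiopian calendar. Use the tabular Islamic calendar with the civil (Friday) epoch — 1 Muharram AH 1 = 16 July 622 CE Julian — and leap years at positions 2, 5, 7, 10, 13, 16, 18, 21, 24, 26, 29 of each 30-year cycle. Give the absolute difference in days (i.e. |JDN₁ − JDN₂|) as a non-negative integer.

First date → JDN 2428335; second date → JDN 2428274.
The interval is |2428335 − 2428274| = 61 days.

61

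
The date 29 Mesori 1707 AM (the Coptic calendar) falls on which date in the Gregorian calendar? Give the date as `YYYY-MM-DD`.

1991-09-04

Both dates share Julian Day Number 2448504; in the Gregorian calendar that is 4 September 1991 CE.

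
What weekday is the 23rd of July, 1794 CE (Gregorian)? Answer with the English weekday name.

2376509 ≡ 2 (mod 7); counting from Monday = 0 gives Wednesday.

Wednesday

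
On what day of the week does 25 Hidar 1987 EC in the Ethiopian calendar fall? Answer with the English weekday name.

This is JDN 2449691 (4 December 1994 Gregorian).
Since JDN mod 7 = 6 (0 = Monday), the day is Sunday.

Sunday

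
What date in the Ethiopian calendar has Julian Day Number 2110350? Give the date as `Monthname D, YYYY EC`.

The proleptic Gregorian equivalent of JDN 2110350 is 3 November 1065.
In the Ethiopian calendar that day is Hidar 1, 1058 EC.

Hidar 1, 1058 EC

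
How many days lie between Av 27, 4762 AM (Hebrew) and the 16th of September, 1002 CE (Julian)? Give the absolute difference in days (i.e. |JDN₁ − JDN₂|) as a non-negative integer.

First date → JDN 2087258; second date → JDN 2087297.
The interval is |2087258 − 2087297| = 39 days.

39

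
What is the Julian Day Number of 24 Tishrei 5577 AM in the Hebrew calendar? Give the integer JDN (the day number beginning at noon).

Equivalently 16 October 1816 (Gregorian).
JDN 2451545 is 1 January 2000 CE (Gregorian); the target day is −66916 days from there, so JDN = 2384629.

2384629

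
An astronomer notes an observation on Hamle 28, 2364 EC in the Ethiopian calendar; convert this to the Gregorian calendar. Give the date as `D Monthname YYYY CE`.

Julian Day Number of the source date = 2587634.
Converting JDN 2587634 to the Gregorian calendar gives 7 August 2372 CE.

7 August 2372 CE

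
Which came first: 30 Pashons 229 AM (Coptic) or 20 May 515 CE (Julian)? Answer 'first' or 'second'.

first

Converting both to JDN: 1908576 vs 1909301; the smaller is the first.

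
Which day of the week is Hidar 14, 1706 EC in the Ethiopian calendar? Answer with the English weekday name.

Tuesday

This is JDN 2347045 (21 November 1713 Gregorian).
JDN 2347045 mod 7 = 1, and JDN 0 was a Monday, so this is a Tuesday.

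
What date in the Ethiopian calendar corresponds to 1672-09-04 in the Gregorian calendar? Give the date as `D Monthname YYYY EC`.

Julian Day Number of the source date = 2331993.
Converting JDN 2331993 to the Ethiopian calendar gives 2 Pagume 1664 EC.

2 Pagume 1664 EC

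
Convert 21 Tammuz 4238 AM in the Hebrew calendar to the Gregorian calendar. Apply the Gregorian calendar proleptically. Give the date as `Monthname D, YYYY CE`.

July 9, 478 CE

Julian Day Number of the source date = 1895836.
Converting JDN 1895836 to the Gregorian calendar gives 9 July 478 CE.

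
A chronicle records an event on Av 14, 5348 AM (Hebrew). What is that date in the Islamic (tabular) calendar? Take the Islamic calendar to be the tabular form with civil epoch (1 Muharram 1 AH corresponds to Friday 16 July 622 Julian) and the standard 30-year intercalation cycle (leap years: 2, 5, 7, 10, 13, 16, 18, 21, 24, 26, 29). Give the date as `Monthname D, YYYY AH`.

Both dates share Julian Day Number 2301284; in the tabular Islamic calendar that is 14 Ramadan 996 AH.

Ramadan 14, 996 AH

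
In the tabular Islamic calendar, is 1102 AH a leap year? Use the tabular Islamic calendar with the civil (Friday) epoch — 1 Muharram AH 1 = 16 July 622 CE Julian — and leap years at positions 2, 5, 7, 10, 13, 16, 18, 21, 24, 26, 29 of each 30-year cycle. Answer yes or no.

Year 1102 AH is year 22 of its 30-year cycle; leap positions are 2, 5, 7, 10, 13, 16, 18, 21, 24, 26, 29, so it is a common year (354 days).

no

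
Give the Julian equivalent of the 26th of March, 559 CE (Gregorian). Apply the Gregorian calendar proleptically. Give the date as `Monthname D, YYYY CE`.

March 24, 559 CE

At this point the Julian calendar is 2 days behind the Gregorian.
26 March 559 Gregorian − 2 days → 24 March 559 Julian.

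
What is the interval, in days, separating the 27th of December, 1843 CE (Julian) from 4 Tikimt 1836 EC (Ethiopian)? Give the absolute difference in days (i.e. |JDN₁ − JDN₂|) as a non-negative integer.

86

First date → JDN 2394574; second date → JDN 2394488.
The interval is |2394574 − 2394488| = 86 days.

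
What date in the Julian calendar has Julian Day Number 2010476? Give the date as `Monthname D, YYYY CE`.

May 20, 792 CE

The proleptic Gregorian equivalent of JDN 2010476 is 24 May 792.
In the Julian calendar that day is May 20, 792 CE.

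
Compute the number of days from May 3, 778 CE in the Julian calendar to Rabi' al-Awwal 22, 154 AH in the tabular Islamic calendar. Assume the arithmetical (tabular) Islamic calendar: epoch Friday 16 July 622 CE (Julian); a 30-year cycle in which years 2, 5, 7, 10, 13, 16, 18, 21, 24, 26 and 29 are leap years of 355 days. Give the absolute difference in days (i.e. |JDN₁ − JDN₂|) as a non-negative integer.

JDN of the first date = 2005345.
JDN of the second date = 2002738.
|2002738 − 2005345| = 2607.

2607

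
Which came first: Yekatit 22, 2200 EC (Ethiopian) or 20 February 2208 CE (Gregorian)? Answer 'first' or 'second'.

second

Converting both to JDN: 2527577 vs 2527565; the smaller is the second.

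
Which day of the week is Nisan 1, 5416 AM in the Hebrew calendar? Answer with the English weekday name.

Sunday

This is JDN 2325987 (26 March 1656 Gregorian).
2325987 ≡ 6 (mod 7); counting from Monday = 0 gives Sunday.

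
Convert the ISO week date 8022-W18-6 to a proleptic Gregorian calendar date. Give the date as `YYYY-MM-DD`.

ISO week 1 of 8022 is the week containing the first Thursday of 8022.
Week 18, day 6 (Saturday) lands on 8022-05-07.

8022-05-07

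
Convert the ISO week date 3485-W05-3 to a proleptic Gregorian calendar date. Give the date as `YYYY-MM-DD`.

3485-01-28

ISO week 1 of 3485 is the week containing the first Thursday of 3485.
Week 5, day 3 (Wednesday) lands on 3485-01-28.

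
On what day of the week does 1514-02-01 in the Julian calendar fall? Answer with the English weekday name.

Wednesday

Equivalently 11 February 1514 Gregorian, JDN 2274078.
JDN 2274078 mod 7 = 2, and JDN 0 was a Monday, so this is a Wednesday.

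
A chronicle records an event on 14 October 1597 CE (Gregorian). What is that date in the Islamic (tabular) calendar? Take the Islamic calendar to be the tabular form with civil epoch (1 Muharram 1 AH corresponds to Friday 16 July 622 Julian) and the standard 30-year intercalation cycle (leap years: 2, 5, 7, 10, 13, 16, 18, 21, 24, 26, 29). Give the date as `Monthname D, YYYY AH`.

Both dates share Julian Day Number 2304639; in the tabular Islamic calendar that is 3 Rabi' al-Awwal 1006 AH.

Rabi' al-Awwal 3, 1006 AH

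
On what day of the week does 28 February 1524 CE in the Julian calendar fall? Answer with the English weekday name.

In the proleptic Gregorian calendar this is 9 March 1524 (JDN 2277757).
Since JDN mod 7 = 6 (0 = Monday), the day is Sunday.

Sunday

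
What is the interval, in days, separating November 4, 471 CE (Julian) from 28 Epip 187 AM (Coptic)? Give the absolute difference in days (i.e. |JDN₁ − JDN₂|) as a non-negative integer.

105

First date → JDN 1893398; second date → JDN 1893293.
The interval is |1893398 − 1893293| = 105 days.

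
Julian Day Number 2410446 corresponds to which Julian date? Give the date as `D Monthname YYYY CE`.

11 June 1887 CE

The Gregorian equivalent of JDN 2410446 is 23 June 1887.
In the Julian calendar that day is 11 June 1887 CE.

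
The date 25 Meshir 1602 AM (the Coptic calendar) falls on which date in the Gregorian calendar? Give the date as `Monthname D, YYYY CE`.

March 3, 1886 CE

Both dates share Julian Day Number 2409969; in the Gregorian calendar that is 3 March 1886 CE.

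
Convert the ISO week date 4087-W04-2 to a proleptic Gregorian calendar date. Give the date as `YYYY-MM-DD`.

4087-01-21

ISO week 1 of 4087 is the week containing the first Thursday of 4087.
Week 4, day 2 (Tuesday) lands on 4087-01-21.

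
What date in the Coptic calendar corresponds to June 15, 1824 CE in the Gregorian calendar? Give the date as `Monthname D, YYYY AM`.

Both dates share Julian Day Number 2387428; in the Coptic calendar that is 9 Paoni 1540 AM.

Paoni 9, 1540 AM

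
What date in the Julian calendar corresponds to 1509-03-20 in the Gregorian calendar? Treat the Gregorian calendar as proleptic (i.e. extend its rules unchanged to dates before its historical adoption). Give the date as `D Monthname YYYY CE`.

The Julian–Gregorian offset here is 10 days (Julian trailing).
20 March 1509 Gregorian − 10 days → 10 March 1509 Julian.

10 March 1509 CE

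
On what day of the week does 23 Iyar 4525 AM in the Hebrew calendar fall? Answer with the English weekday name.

In the proleptic Gregorian calendar this is 23 May 765 (JDN 2000613).
Since JDN mod 7 = 6 (0 = Monday), the day is Sunday.

Sunday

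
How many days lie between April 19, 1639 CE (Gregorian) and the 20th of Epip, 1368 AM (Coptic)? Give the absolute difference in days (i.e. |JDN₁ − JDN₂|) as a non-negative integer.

JDN of the first date = 2319801.
JDN of the second date = 2324646.
|2324646 − 2319801| = 4845.

4845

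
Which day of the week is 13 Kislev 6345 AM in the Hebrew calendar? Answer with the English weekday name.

Equivalently 7 December 2584 Gregorian, JDN 2665188.
JDN 2665188 mod 7 = 1, and JDN 0 was a Monday, so this is a Tuesday.

Tuesday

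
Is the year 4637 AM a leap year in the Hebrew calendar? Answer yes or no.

Hebrew year 4637 is year 1 of its 19-year Metonic cycle; leap years are at positions 3, 6, 8, 11, 14, 17, 19, so it is a common year (12 months).

no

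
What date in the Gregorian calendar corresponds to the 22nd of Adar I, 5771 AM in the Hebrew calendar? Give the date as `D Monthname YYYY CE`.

26 February 2011 CE

Julian Day Number of the source date = 2455619.
Converting JDN 2455619 to the Gregorian calendar gives 26 February 2011 CE.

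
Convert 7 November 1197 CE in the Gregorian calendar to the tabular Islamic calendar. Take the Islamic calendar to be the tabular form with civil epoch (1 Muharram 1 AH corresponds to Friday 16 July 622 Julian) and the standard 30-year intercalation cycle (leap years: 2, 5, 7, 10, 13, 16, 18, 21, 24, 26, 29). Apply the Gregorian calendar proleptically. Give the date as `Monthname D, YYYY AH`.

Julian Day Number of the source date = 2158566.
Converting JDN 2158566 to the tabular Islamic calendar gives 17 Dhu al-Hijjah 593 AH.

Dhu al-Hijjah 17, 593 AH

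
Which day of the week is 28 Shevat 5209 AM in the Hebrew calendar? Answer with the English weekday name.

Wednesday

Equivalently 31 January 1449 Gregorian, JDN 2250327.
2250327 ≡ 2 (mod 7); counting from Monday = 0 gives Wednesday.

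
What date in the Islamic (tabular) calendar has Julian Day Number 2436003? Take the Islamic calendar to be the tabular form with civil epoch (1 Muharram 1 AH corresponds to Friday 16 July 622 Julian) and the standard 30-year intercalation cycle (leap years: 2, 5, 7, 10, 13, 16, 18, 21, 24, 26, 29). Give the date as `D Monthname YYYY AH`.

15 Dhu al-Qa'dah 1376 AH

JDN 2436003 is 13 June 1957 in the Gregorian calendar.
In the tabular Islamic calendar that day is 15 Dhu al-Qa'dah 1376 AH.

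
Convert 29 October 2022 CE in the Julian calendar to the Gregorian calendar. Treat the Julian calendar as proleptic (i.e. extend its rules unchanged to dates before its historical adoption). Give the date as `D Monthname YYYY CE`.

11 November 2022 CE

The Julian–Gregorian offset here is 13 days (Julian trailing).
29 October 2022 Julian + 13 days → 11 November 2022 Gregorian.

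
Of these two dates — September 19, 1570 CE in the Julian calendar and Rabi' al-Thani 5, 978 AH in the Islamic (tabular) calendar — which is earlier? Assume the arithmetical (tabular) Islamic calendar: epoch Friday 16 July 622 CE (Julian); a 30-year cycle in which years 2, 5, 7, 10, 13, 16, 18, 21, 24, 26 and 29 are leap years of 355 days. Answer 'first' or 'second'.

The two dates have Julian Day Numbers 2294762 and 2294749 respectively.
Since 2294749 < 2294762, the second date comes first.

second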